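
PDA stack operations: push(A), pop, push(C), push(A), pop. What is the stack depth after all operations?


Tracing stack operations:
  push(A) -> stack = [A], depth=1
  pop -> removed A, stack = [], depth=0
  push(C) -> stack = [C], depth=1
  push(A) -> stack = [C,A], depth=2
  pop -> removed A, stack = [C], depth=1
Final depth = 1

1


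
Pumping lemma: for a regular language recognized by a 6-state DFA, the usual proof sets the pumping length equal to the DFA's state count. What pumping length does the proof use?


Pumping lemma for regular languages (standard proof):
Take p = |Q|, the number of DFA states.
Any string of length >= |Q| passes through |Q|+1 states while reading its first |Q| symbols,
so by pigeonhole some state repeats, giving the loop that can be pumped.
Here |Q| = 6
Therefore the proof uses p = 6

6


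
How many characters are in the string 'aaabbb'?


String: 'aaabbb'
Counting characters:
  'a' appears 3 time(s)
  'b' appears 3 time(s)
Total length = 3 + 3 = 6

6


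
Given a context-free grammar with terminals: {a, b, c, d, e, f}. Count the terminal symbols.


Terminal symbols: a, b, c, d, e, f
Counting each: a (#1), b (#2), c (#3), d (#4), e (#5), f (#6)
Total = 6

6


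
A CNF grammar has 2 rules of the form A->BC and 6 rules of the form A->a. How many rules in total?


CNF allows two rule forms:
  A -> BC (binary): 2 rules
  A -> a (terminal): 6 rules
Total = 2 + 6 = 8

8


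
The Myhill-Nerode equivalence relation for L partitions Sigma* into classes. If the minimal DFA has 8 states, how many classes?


Myhill-Nerode theorem:
Number of equivalence classes = number of states in minimal DFA
Minimal DFA states = 8
Therefore equivalence classes = 8

8


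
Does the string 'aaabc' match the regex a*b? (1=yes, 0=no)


Pattern: a*b
String: 'aaabc'
Pattern requires: zero or more 'a's followed by exactly one 'b'
Found 3 leading 'a's
Remaining: 'bc'
Remaining is not 'b' -> no match
Result: 0

0


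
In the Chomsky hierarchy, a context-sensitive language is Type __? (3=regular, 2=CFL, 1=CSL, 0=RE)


Chomsky hierarchy levels:
  Type 3: Regular (DFA/NFA/regex)
  Type 2: Context-free (PDA)
  Type 1: Context-sensitive
  Type 0: Recursively enumerable (TM)
'context-sensitive' corresponds to Type 1

1


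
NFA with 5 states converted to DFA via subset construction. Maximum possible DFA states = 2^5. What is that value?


NFA has 5 states
Subset construction: each DFA state = subset of NFA states
Maximum subsets = 2^5
2^5 = 32

32


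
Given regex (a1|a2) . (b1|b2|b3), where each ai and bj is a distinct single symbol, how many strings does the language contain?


First group: 2 alternatives
Second group: 3 alternatives
Concatenation: each choice from group 1 pairs with each from group 2
Total = 2 x 3 = 6

6


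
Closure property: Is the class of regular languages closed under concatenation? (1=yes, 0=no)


Regular languages are closed under all standard operations:
- Union: Yes (product construction)
- Intersection: Yes (product construction)
- Complement: Yes (swap accept/reject)
- Concatenation: Yes (NFA construction)
Operation: concatenation -> Closed

1


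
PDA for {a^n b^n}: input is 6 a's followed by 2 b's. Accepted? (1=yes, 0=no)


Language requires equal numbers of a's and b's
PDA pushes for each 'a', pops for each 'b'
Number of a's = 6
Number of b's = 2
6 != 2 -> Reject

0


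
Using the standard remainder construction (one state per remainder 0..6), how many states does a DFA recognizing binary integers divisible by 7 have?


Divisibility by 7 is tracked via the remainder mod 7: 0, 1, ..., 6
The construction assigns one state to each remainder
Number of remainders = 7

7


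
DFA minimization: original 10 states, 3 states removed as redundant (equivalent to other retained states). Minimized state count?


Original DFA: 10 states
Redundant states removed: 3
Minimized states = original - removed
= 10 - 3
= 7

7


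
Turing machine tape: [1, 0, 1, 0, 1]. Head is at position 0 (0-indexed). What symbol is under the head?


Tape: [1, 0, 1, 0, 1]
Positions: 0 1 2 3 4
Values:    1 0 1 0 1
Head at position 0
tape[0] = 1

1


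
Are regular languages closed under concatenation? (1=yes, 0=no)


Regular languages are closed under:
- Union (DFA product construction)
- Intersection (DFA product construction)
- Complement (swap accept/reject states)
- Concatenation (NFA construction)
- Kleene star (NFA construction)
concatenation is in this list
Therefore: closed

1


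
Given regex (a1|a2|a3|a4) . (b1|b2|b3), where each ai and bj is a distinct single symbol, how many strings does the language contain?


First group: 4 alternatives
Second group: 3 alternatives
Concatenation: each choice from group 1 pairs with each from group 2
Total = 4 x 3 = 12

12


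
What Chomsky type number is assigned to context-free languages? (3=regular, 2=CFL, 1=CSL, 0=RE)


Chomsky hierarchy levels:
  Type 3: Regular (DFA/NFA/regex)
  Type 2: Context-free (PDA)
  Type 1: Context-sensitive
  Type 0: Recursively enumerable (TM)
'context-free' corresponds to Type 2

2


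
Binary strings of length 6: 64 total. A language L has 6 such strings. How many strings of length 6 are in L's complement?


Alphabet: {0,1}
String length: 6
Total strings of length 6 = 2^6 = 64
Strings in L = 6
Complement = total - |L|
= 64 - 6
= 58

58


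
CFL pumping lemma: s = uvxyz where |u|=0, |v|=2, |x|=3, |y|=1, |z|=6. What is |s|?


|s| = |u| + |v| + |x| + |y| + |z|
= 0 + 2 + 3 + 1 + 6
= 2 + 3 + 7
= 5 + 7
= 12

12


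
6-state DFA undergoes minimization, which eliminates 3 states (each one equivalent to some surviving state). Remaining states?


Original DFA: 6 states
Redundant states removed: 3
Minimized states = original - removed
= 6 - 3
= 3

3


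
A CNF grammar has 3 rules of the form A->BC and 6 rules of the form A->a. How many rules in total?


CNF allows two rule forms:
  A -> BC (binary): 3 rules
  A -> a (terminal): 6 rules
Total = 3 + 6 = 9

9


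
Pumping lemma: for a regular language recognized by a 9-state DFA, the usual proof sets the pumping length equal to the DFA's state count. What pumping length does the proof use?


Pumping lemma for regular languages (standard proof):
Take p = |Q|, the number of DFA states.
Any string of length >= |Q| passes through |Q|+1 states while reading its first |Q| symbols,
so by pigeonhole some state repeats, giving the loop that can be pumped.
Here |Q| = 9
Therefore the proof uses p = 9

9


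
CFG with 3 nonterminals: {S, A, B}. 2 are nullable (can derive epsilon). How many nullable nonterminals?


Nonterminals: {S, A, B}
A nonterminal is nullable if it can derive epsilon
Counting nullable nonterminals: 2
Total nullable = 2

2


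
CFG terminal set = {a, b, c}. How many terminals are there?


Terminal symbols: a, b, c
Counting each: a (#1), b (#2), c (#3)
Total = 3

3


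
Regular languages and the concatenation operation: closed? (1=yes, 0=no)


Regular languages are closed under all standard operations:
- Union: Yes (product construction)
- Intersection: Yes (product construction)
- Complement: Yes (swap accept/reject)
- Concatenation: Yes (NFA construction)
Operation: concatenation -> Closed

1


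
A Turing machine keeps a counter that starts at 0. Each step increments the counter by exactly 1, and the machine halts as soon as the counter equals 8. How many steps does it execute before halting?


Counter starts at 0. Counting sequence:
  Step 1: counter = 1
  Step 2: counter = 2
  Step 3: counter = 3
  Step 4: counter = 4
  Step 5: counter = 5
  Step 6: counter = 6
  Step 7: counter = 7
  Step 8: counter = 8
Counter reached 8 -> halt
Total steps = 8

8


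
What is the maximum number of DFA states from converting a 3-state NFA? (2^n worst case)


NFA has 3 states
Subset construction: each DFA state = subset of NFA states
Maximum subsets = 2^3
2^3 = 8

8


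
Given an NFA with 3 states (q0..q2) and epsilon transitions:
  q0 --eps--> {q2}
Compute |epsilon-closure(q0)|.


Starting from q0
Initialize closure = {q0}
Follow epsilon from q0 -> add q2
Final closure: {q0, q2}
Size = 2

2


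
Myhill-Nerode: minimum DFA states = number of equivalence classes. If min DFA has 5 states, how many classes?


Myhill-Nerode theorem:
Number of equivalence classes = number of states in minimal DFA
Minimal DFA states = 5
Therefore equivalence classes = 5

5


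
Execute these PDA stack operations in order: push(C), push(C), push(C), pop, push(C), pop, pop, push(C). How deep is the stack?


Tracing stack operations:
  push(C) -> stack = [C], depth=1
  push(C) -> stack = [C,C], depth=2
  push(C) -> stack = [C,C,C], depth=3
  pop -> removed C, stack = [C,C], depth=2
  push(C) -> stack = [C,C,C], depth=3
  pop -> removed C, stack = [C,C], depth=2
  pop -> removed C, stack = [C], depth=1
  push(C) -> stack = [C,C], depth=2
Final depth = 2

2


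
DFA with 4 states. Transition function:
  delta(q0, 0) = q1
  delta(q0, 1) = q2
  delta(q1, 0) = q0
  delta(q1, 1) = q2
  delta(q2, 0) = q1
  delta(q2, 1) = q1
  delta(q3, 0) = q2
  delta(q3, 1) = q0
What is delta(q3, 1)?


Looking up transition function:
delta(q3, 1) in the table
Row: q3, Column: 1
Result: q0

q0


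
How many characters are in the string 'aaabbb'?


String: 'aaabbb'
Counting characters:
  'a' appears 3 time(s)
  'b' appears 3 time(s)
Total length = 3 + 3 = 6

6


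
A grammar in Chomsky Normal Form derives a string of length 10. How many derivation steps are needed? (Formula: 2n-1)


Chomsky Normal Form derivation:
String length n = 10
Each step either:
  - Splits a nonterminal into two (n-1 such steps)
  - Converts a nonterminal to terminal (n such steps)
Total = (n-1) + n = 2n - 1
= 2(10) - 1
= 20 - 1
= 19

19


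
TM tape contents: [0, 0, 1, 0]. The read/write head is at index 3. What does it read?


Tape: [0, 0, 1, 0]
Positions: 0 1 2 3
Values:    0 0 1 0
Head at position 3
tape[3] = 0

0


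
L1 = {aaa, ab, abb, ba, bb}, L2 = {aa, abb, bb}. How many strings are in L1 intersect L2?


L1 = {aaa, ab, abb, ba, bb}
L2 = {aa, abb, bb}
Checking each string in L1 against L2:
  'aaa': in L2? No
  'ab': in L2? No
  'abb': in L2? Yes
  'ba': in L2? No
  'bb': in L2? Yes
Intersection = {abb, bb}
|L1 ∩ L2| = 2

2


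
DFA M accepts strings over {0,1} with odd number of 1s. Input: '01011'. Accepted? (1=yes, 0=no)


DFA has 2 states: q_even (start, accept=no) and q_odd
Processing string '01011' character by character:
  Position 0: read '0', 1-count=0 -> q_even (no change)
  Position 1: read '1', 1-count=1 -> q_odd
  Position 2: read '0', 1-count=1 -> q_odd (no change)
  Position 3: read '1', 1-count=2 -> q_even
  Position 4: read '1', 1-count=3 -> q_odd
Final state: q_odd, total 1s = 3 (odd); the DFA requires an odd count -> accept

1


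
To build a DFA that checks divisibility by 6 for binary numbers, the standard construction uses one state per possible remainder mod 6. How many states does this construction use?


Divisibility by 6 is tracked via the remainder mod 6: 0, 1, ..., 5
The construction assigns one state to each remainder
Number of remainders = 6

6


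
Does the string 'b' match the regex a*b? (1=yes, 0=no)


Pattern: a*b
String: 'b'
Pattern requires: zero or more 'a's followed by exactly one 'b'
Found 0 leading 'a's
Remaining: 'b'
Remaining is exactly 'b' -> match
Result: 1

1


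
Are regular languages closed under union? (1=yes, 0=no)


Regular languages are closed under:
- Union (DFA product construction)
- Intersection (DFA product construction)
- Complement (swap accept/reject states)
- Concatenation (NFA construction)
- Kleene star (NFA construction)
union is in this list
Therefore: closed

1


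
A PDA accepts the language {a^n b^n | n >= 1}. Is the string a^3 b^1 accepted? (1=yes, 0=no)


Language requires equal numbers of a's and b's
PDA pushes for each 'a', pops for each 'b'
Number of a's = 3
Number of b's = 1
3 != 1 -> Reject

0


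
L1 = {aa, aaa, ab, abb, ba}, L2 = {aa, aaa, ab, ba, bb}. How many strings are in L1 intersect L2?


L1 = {aa, aaa, ab, abb, ba}
L2 = {aa, aaa, ab, ba, bb}
Checking each string in L1 against L2:
  'aa': in L2? Yes
  'aaa': in L2? Yes
  'ab': in L2? Yes
  'abb': in L2? No
  'ba': in L2? Yes
Intersection = {aa, aaa, ab, ba}
|L1 ∩ L2| = 4

4


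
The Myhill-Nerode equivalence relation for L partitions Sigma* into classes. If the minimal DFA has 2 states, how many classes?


Myhill-Nerode theorem:
Number of equivalence classes = number of states in minimal DFA
Minimal DFA states = 2
Therefore equivalence classes = 2

2


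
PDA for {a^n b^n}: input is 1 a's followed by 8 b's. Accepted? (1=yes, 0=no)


Language requires equal numbers of a's and b's
PDA pushes for each 'a', pops for each 'b'
Number of a's = 1
Number of b's = 8
1 != 8 -> Reject

0


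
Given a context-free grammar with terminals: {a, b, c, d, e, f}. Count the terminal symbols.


Terminal symbols: a, b, c, d, e, f
Counting each: a (#1), b (#2), c (#3), d (#4), e (#5), f (#6)
Total = 6

6


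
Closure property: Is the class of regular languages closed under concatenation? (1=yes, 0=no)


Regular languages are closed under all standard operations:
- Union: Yes (product construction)
- Intersection: Yes (product construction)
- Complement: Yes (swap accept/reject)
- Concatenation: Yes (NFA construction)
Operation: concatenation -> Closed

1


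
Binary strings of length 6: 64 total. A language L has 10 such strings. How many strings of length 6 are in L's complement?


Alphabet: {0,1}
String length: 6
Total strings of length 6 = 2^6 = 64
Strings in L = 10
Complement = total - |L|
= 64 - 10
= 54

54


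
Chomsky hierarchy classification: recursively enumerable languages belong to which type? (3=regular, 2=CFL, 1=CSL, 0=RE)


Chomsky hierarchy levels:
  Type 3: Regular (DFA/NFA/regex)
  Type 2: Context-free (PDA)
  Type 1: Context-sensitive
  Type 0: Recursively enumerable (TM)
'recursively enumerable' corresponds to Type 0

0


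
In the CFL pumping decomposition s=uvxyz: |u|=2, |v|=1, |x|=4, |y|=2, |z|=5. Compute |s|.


|s| = |u| + |v| + |x| + |y| + |z|
= 2 + 1 + 4 + 2 + 5
= 3 + 4 + 7
= 7 + 7
= 14

14


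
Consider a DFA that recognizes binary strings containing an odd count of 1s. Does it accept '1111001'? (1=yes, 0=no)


DFA has 2 states: q_even (start, accept=no) and q_odd
Processing string '1111001' character by character:
  Position 0: read '1', 1-count=1 -> q_odd
  Position 1: read '1', 1-count=2 -> q_even
  Position 2: read '1', 1-count=3 -> q_odd
  Position 3: read '1', 1-count=4 -> q_even
  Position 4: read '0', 1-count=4 -> q_even (no change)
  Position 5: read '0', 1-count=4 -> q_even (no change)
  Position 6: read '1', 1-count=5 -> q_odd
Final state: q_odd, total 1s = 5 (odd); the DFA requires an odd count -> accept

1


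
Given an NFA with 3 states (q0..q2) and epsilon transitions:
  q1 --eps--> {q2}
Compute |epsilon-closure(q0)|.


Starting from q0
Initialize closure = {q0}
q0 has no outgoing epsilon transitions -> nothing to add
Final closure: {q0}
Size = 1

1


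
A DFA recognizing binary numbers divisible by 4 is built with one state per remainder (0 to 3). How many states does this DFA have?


Divisibility by 4 is tracked via the remainder mod 4: 0, 1, ..., 3
The construction assigns one state to each remainder
Number of remainders = 4

4


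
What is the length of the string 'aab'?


String: 'aab'
Counting characters:
  'a' appears 2 time(s)
  'b' appears 1 time(s)
Total length = 2 + 1 = 3

3


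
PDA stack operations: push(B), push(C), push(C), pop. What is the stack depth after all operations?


Tracing stack operations:
  push(B) -> stack = [B], depth=1
  push(C) -> stack = [B,C], depth=2
  push(C) -> stack = [B,C,C], depth=3
  pop -> removed C, stack = [B,C], depth=2
Final depth = 2

2


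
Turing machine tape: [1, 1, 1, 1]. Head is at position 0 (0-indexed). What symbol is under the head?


Tape: [1, 1, 1, 1]
Positions: 0 1 2 3
Values:    1 1 1 1
Head at position 0
tape[0] = 1

1


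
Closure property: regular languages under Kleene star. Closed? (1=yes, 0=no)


Regular languages are closed under:
- Union (DFA product construction)
- Intersection (DFA product construction)
- Complement (swap accept/reject states)
- Concatenation (NFA construction)
- Kleene star (NFA construction)
Kleene star is in this list
Therefore: closed

1


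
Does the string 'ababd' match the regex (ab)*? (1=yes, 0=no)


Pattern: (ab)*
String: 'ababd'
Pattern requires: zero or more repetitions of 'ab'
Length 5 is odd -> cannot be (ab)* -> no match
Result: 0

0


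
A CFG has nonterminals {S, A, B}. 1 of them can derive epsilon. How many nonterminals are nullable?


Nonterminals: {S, A, B}
A nonterminal is nullable if it can derive epsilon
Counting nullable nonterminals: 1
Total nullable = 1

1


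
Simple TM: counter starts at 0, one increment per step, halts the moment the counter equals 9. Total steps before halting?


Counter starts at 0. Counting sequence:
  Step 1: counter = 1
  Step 2: counter = 2
  Step 3: counter = 3
  Step 4: counter = 4
  Step 5: counter = 5
  Step 6: counter = 6
  ...
  Step 9: counter = 9
Counter reached 9 -> halt
Total steps = 9

9


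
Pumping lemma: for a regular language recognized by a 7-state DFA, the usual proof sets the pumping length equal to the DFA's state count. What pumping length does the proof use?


Pumping lemma for regular languages (standard proof):
Take p = |Q|, the number of DFA states.
Any string of length >= |Q| passes through |Q|+1 states while reading its first |Q| symbols,
so by pigeonhole some state repeats, giving the loop that can be pumped.
Here |Q| = 7
Therefore the proof uses p = 7

7


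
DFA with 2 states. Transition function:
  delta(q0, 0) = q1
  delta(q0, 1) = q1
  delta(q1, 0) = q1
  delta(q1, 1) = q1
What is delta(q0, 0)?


Looking up transition function:
delta(q0, 0) in the table
Row: q0, Column: 0
Result: q1

q1


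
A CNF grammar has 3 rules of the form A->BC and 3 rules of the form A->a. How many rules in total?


CNF allows two rule forms:
  A -> BC (binary): 3 rules
  A -> a (terminal): 3 rules
Total = 3 + 3 = 6

6


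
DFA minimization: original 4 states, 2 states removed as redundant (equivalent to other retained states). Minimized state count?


Original DFA: 4 states
Redundant states removed: 2
Minimized states = original - removed
= 4 - 2
= 2

2


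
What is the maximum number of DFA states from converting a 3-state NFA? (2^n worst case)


NFA has 3 states
Subset construction: each DFA state = subset of NFA states
Maximum subsets = 2^3
2^3 = 8

8


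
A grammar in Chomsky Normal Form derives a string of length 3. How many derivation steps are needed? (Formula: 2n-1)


Chomsky Normal Form derivation:
String length n = 3
Each step either:
  - Splits a nonterminal into two (n-1 such steps)
  - Converts a nonterminal to terminal (n such steps)
Total = (n-1) + n = 2n - 1
= 2(3) - 1
= 6 - 1
= 5

5


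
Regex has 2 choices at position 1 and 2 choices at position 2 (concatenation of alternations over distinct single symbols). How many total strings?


First group: 2 alternatives
Second group: 2 alternatives
Concatenation: each choice from group 1 pairs with each from group 2
Total = 2 x 2 = 4

4


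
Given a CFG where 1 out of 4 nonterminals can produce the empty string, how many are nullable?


Nonterminals: {S, A, B, C}
A nonterminal is nullable if it can derive epsilon
Counting nullable nonterminals: 1
Total nullable = 1

1


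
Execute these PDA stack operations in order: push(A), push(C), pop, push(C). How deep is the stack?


Tracing stack operations:
  push(A) -> stack = [A], depth=1
  push(C) -> stack = [A,C], depth=2
  pop -> removed C, stack = [A], depth=1
  push(C) -> stack = [A,C], depth=2
Final depth = 2

2


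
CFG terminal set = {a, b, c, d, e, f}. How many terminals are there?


Terminal symbols: a, b, c, d, e, f
Counting each: a (#1), b (#2), c (#3), d (#4), e (#5), f (#6)
Total = 6

6


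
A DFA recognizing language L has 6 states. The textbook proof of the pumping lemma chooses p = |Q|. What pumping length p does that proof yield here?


Pumping lemma for regular languages (standard proof):
Take p = |Q|, the number of DFA states.
Any string of length >= |Q| passes through |Q|+1 states while reading its first |Q| symbols,
so by pigeonhole some state repeats, giving the loop that can be pumped.
Here |Q| = 6
Therefore the proof uses p = 6

6


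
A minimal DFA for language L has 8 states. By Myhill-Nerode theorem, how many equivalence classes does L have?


Myhill-Nerode theorem:
Number of equivalence classes = number of states in minimal DFA
Minimal DFA states = 8
Therefore equivalence classes = 8

8


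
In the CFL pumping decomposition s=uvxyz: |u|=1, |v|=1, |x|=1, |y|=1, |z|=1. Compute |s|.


|s| = |u| + |v| + |x| + |y| + |z|
= 1 + 1 + 1 + 1 + 1
= 2 + 1 + 2
= 3 + 2
= 5

5


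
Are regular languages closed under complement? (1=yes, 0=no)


Regular languages are closed under all standard operations:
- Union: Yes (product construction)
- Intersection: Yes (product construction)
- Complement: Yes (swap accept/reject)
- Concatenation: Yes (NFA construction)
Operation: complement -> Closed

1


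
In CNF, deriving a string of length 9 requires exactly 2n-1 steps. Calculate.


Chomsky Normal Form derivation:
String length n = 9
Each step either:
  - Splits a nonterminal into two (n-1 such steps)
  - Converts a nonterminal to terminal (n such steps)
Total = (n-1) + n = 2n - 1
= 2(9) - 1
= 18 - 1
= 17

17


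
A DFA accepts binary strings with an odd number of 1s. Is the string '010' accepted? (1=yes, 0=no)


DFA has 2 states: q_even (start, accept=no) and q_odd
Processing string '010' character by character:
  Position 0: read '0', 1-count=0 -> q_even (no change)
  Position 1: read '1', 1-count=1 -> q_odd
  Position 2: read '0', 1-count=1 -> q_odd (no change)
Final state: q_odd, total 1s = 1 (odd); the DFA requires an odd count -> accept

1


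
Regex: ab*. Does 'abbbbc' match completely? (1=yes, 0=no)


Pattern: ab*
String: 'abbbbc'
Pattern requires: exactly one 'a' followed by zero or more 'b's
First char is 'a' -> OK
Rest 'bbbbc': all b's? No
Result: 0

0


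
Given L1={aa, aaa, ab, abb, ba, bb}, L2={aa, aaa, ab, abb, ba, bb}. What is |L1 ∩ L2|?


L1 = {aa, aaa, ab, abb, ba, bb}
L2 = {aa, aaa, ab, abb, ba, bb}
Checking each string in L1 against L2:
  'aa': in L2? Yes
  'aaa': in L2? Yes
  'ab': in L2? Yes
  'abb': in L2? Yes
  'ba': in L2? Yes
  'bb': in L2? Yes
Intersection = {aa, aaa, ab, abb, ba, bb}
|L1 ∩ L2| = 6

6


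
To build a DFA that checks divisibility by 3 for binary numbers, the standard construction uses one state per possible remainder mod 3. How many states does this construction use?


Divisibility by 3 is tracked via the remainder mod 3: 0, 1, ..., 2
The construction assigns one state to each remainder
Number of remainders = 3

3


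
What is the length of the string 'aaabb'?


String: 'aaabb'
Counting characters:
  'a' appears 3 time(s)
  'b' appears 2 time(s)
Total length = 3 + 2 = 5

5


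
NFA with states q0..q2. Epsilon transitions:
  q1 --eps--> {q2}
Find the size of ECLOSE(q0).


Starting from q0
Initialize closure = {q0}
q0 has no outgoing epsilon transitions -> nothing to add
Final closure: {q0}
Size = 1

1


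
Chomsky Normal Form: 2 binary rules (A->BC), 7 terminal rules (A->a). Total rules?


CNF allows two rule forms:
  A -> BC (binary): 2 rules
  A -> a (terminal): 7 rules
Total = 2 + 7 = 9

9


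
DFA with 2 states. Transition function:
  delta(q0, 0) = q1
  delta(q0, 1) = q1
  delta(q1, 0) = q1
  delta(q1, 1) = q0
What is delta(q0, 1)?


Looking up transition function:
delta(q0, 1) in the table
Row: q0, Column: 1
Result: q1

q1


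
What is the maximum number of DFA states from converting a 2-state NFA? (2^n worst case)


NFA has 2 states
Subset construction: each DFA state = subset of NFA states
Maximum subsets = 2^2
2^2 = 4

4


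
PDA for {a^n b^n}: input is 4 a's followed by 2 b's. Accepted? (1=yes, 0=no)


Language requires equal numbers of a's and b's
PDA pushes for each 'a', pops for each 'b'
Number of a's = 4
Number of b's = 2
4 != 2 -> Reject

0


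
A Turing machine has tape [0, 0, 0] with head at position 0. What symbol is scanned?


Tape: [0, 0, 0]
Positions: 0 1 2
Values:    0 0 0
Head at position 0
tape[0] = 0

0


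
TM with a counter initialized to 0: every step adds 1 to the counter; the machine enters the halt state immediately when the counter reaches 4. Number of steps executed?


Counter starts at 0. Counting sequence:
  Step 1: counter = 1
  Step 2: counter = 2
  Step 3: counter = 3
  Step 4: counter = 4
Counter reached 4 -> halt
Total steps = 4

4


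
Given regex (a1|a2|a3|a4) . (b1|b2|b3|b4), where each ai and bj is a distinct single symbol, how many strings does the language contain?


First group: 4 alternatives
Second group: 4 alternatives
Concatenation: each choice from group 1 pairs with each from group 2
Total = 4 x 4 = 16

16


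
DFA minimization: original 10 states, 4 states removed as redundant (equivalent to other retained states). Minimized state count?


Original DFA: 10 states
Redundant states removed: 4
Minimized states = original - removed
= 10 - 4
= 6

6


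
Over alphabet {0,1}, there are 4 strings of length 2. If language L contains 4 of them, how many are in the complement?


Alphabet: {0,1}
String length: 2
Total strings of length 2 = 2^2 = 4
Strings in L = 4
Complement = total - |L|
= 4 - 4
= 0

0


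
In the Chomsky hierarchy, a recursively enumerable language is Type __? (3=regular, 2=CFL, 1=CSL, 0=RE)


Chomsky hierarchy levels:
  Type 3: Regular (DFA/NFA/regex)
  Type 2: Context-free (PDA)
  Type 1: Context-sensitive
  Type 0: Recursively enumerable (TM)
'recursively enumerable' corresponds to Type 0

0


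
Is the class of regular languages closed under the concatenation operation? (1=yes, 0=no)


Regular languages are closed under:
- Union (DFA product construction)
- Intersection (DFA product construction)
- Complement (swap accept/reject states)
- Concatenation (NFA construction)
- Kleene star (NFA construction)
concatenation is in this list
Therefore: closed

1


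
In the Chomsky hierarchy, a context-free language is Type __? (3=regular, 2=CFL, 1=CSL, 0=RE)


Chomsky hierarchy levels:
  Type 3: Regular (DFA/NFA/regex)
  Type 2: Context-free (PDA)
  Type 1: Context-sensitive
  Type 0: Recursively enumerable (TM)
'context-free' corresponds to Type 2

2


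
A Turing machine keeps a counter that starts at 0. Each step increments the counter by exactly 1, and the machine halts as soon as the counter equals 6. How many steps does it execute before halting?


Counter starts at 0. Counting sequence:
  Step 1: counter = 1
  Step 2: counter = 2
  Step 3: counter = 3
  Step 4: counter = 4
  Step 5: counter = 5
  Step 6: counter = 6
Counter reached 6 -> halt
Total steps = 6

6


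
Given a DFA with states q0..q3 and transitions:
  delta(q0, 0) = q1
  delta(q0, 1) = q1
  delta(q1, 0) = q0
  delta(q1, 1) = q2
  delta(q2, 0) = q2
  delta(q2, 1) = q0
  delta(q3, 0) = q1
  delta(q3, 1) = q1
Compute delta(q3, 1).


Looking up transition function:
delta(q3, 1) in the table
Row: q3, Column: 1
Result: q1

q1


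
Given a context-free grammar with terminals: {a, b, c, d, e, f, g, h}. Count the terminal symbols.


Terminal symbols: a, b, c, d, e, f, g, h
Counting each: a (#1), b (#2), c (#3), d (#4), e (#5), f (#6), g (#7), h (#8)
Total = 8

8


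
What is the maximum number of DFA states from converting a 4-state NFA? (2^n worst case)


NFA has 4 states
Subset construction: each DFA state = subset of NFA states
Maximum subsets = 2^4
2^4 = 16

16


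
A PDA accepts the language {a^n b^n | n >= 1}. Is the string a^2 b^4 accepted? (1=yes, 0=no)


Language requires equal numbers of a's and b's
PDA pushes for each 'a', pops for each 'b'
Number of a's = 2
Number of b's = 4
2 != 4 -> Reject

0


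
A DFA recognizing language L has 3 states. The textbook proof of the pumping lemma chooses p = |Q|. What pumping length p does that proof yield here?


Pumping lemma for regular languages (standard proof):
Take p = |Q|, the number of DFA states.
Any string of length >= |Q| passes through |Q|+1 states while reading its first |Q| symbols,
so by pigeonhole some state repeats, giving the loop that can be pumped.
Here |Q| = 3
Therefore the proof uses p = 3

3


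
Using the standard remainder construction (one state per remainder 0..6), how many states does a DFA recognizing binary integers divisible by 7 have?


Divisibility by 7 is tracked via the remainder mod 7: 0, 1, ..., 6
The construction assigns one state to each remainder
Number of remainders = 7

7


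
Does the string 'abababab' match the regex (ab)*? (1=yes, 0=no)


Pattern: (ab)*
String: 'abababab'
Pattern requires: zero or more repetitions of 'ab'
Pairs: ['ab', 'ab', 'ab', 'ab']
All pairs are 'ab'? Yes
Result: 1

1


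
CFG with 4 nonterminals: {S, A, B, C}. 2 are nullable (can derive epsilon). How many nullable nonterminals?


Nonterminals: {S, A, B, C}
A nonterminal is nullable if it can derive epsilon
Counting nullable nonterminals: 2
Total nullable = 2

2


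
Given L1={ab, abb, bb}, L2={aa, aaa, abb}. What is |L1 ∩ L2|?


L1 = {ab, abb, bb}
L2 = {aa, aaa, abb}
Checking each string in L1 against L2:
  'ab': in L2? No
  'abb': in L2? Yes
  'bb': in L2? No
Intersection = {abb}
|L1 ∩ L2| = 1

1


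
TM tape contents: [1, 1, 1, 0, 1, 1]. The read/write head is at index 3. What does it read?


Tape: [1, 1, 1, 0, 1, 1]
Positions: 0 1 2 3 4 5
Values:    1 1 1 0 1 1
Head at position 3
tape[3] = 0

0


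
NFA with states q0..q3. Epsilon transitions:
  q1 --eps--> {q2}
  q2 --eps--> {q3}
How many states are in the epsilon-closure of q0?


Starting from q0
Initialize closure = {q0}
q0 has no outgoing epsilon transitions -> nothing to add
Final closure: {q0}
Size = 1

1


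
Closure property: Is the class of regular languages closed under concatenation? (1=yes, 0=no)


Regular languages are closed under all standard operations:
- Union: Yes (product construction)
- Intersection: Yes (product construction)
- Complement: Yes (swap accept/reject)
- Concatenation: Yes (NFA construction)
Operation: concatenation -> Closed

1


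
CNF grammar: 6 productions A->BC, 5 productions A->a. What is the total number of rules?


CNF allows two rule forms:
  A -> BC (binary): 6 rules
  A -> a (terminal): 5 rules
Total = 6 + 5 = 11

11


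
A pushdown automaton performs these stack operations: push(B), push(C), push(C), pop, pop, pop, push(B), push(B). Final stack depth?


Tracing stack operations:
  push(B) -> stack = [B], depth=1
  push(C) -> stack = [B,C], depth=2
  push(C) -> stack = [B,C,C], depth=3
  pop -> removed C, stack = [B,C], depth=2
  pop -> removed C, stack = [B], depth=1
  pop -> removed B, stack = [], depth=0
  push(B) -> stack = [B], depth=1
  push(B) -> stack = [B,B], depth=2
Final depth = 2

2


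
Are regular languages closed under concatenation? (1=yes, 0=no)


Regular languages are closed under:
- Union (DFA product construction)
- Intersection (DFA product construction)
- Complement (swap accept/reject states)
- Concatenation (NFA construction)
- Kleene star (NFA construction)
concatenation is in this list
Therefore: closed

1


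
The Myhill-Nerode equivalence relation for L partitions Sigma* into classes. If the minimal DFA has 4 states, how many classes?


Myhill-Nerode theorem:
Number of equivalence classes = number of states in minimal DFA
Minimal DFA states = 4
Therefore equivalence classes = 4

4


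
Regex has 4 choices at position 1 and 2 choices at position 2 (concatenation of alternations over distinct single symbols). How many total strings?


First group: 4 alternatives
Second group: 2 alternatives
Concatenation: each choice from group 1 pairs with each from group 2
Total = 4 x 2 = 8

8


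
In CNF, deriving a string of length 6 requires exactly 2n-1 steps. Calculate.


Chomsky Normal Form derivation:
String length n = 6
Each step either:
  - Splits a nonterminal into two (n-1 such steps)
  - Converts a nonterminal to terminal (n such steps)
Total = (n-1) + n = 2n - 1
= 2(6) - 1
= 12 - 1
= 11

11


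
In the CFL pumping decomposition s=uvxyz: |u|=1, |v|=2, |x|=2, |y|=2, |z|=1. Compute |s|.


|s| = |u| + |v| + |x| + |y| + |z|
= 1 + 2 + 2 + 2 + 1
= 3 + 2 + 3
= 5 + 3
= 8

8


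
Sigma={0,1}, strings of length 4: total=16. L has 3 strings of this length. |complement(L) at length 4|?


Alphabet: {0,1}
String length: 4
Total strings of length 4 = 2^4 = 16
Strings in L = 3
Complement = total - |L|
= 16 - 3
= 13

13


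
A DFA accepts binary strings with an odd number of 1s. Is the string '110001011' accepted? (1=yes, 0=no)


DFA has 2 states: q_even (start, accept=no) and q_odd
Processing string '110001011' character by character:
  Position 0: read '1', 1-count=1 -> q_odd
  Position 1: read '1', 1-count=2 -> q_even
  Position 2: read '0', 1-count=2 -> q_even (no change)
  Position 3: read '0', 1-count=2 -> q_even (no change)
  Position 4: read '0', 1-count=2 -> q_even (no change)
  Position 5: read '1', 1-count=3 -> q_odd
  Position 6: read '0', 1-count=3 -> q_odd (no change)
  Position 7: read '1', 1-count=4 -> q_even
  Position 8: read '1', 1-count=5 -> q_odd
Final state: q_odd, total 1s = 5 (odd); the DFA requires an odd count -> accept

1


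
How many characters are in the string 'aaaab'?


String: 'aaaab'
Counting characters:
  'a' appears 4 time(s)
  'b' appears 1 time(s)
Total length = 4 + 1 = 5

5


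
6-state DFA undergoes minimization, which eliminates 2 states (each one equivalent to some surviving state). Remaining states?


Original DFA: 6 states
Redundant states removed: 2
Minimized states = original - removed
= 6 - 2
= 4

4


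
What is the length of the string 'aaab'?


String: 'aaab'
Counting characters:
  'a' appears 3 time(s)
  'b' appears 1 time(s)
Total length = 3 + 1 = 4

4


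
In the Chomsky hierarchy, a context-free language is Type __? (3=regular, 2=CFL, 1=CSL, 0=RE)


Chomsky hierarchy levels:
  Type 3: Regular (DFA/NFA/regex)
  Type 2: Context-free (PDA)
  Type 1: Context-sensitive
  Type 0: Recursively enumerable (TM)
'context-free' corresponds to Type 2

2


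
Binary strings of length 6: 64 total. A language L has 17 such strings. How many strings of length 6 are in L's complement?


Alphabet: {0,1}
String length: 6
Total strings of length 6 = 2^6 = 64
Strings in L = 17
Complement = total - |L|
= 64 - 17
= 47

47


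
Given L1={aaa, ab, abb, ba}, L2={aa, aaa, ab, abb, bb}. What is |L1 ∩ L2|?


L1 = {aaa, ab, abb, ba}
L2 = {aa, aaa, ab, abb, bb}
Checking each string in L1 against L2:
  'aaa': in L2? Yes
  'ab': in L2? Yes
  'abb': in L2? Yes
  'ba': in L2? No
Intersection = {aaa, ab, abb}
|L1 ∩ L2| = 3

3


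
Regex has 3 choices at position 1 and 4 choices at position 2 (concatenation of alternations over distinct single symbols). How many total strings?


First group: 3 alternatives
Second group: 4 alternatives
Concatenation: each choice from group 1 pairs with each from group 2
Total = 3 x 4 = 12

12


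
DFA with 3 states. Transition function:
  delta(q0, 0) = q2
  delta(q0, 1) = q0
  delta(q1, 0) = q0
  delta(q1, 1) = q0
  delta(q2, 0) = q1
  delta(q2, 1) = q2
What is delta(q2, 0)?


Looking up transition function:
delta(q2, 0) in the table
Row: q2, Column: 0
Result: q1

q1


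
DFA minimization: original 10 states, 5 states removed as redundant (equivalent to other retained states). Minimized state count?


Original DFA: 10 states
Redundant states removed: 5
Minimized states = original - removed
= 10 - 5
= 5

5


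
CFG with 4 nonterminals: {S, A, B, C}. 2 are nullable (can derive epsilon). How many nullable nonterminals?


Nonterminals: {S, A, B, C}
A nonterminal is nullable if it can derive epsilon
Counting nullable nonterminals: 2
Total nullable = 2

2


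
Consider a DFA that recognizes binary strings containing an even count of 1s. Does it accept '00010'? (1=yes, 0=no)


DFA has 2 states: q_even (start, accept=yes) and q_odd
Processing string '00010' character by character:
  Position 0: read '0', 1-count=0 -> q_even (no change)
  Position 1: read '0', 1-count=0 -> q_even (no change)
  Position 2: read '0', 1-count=0 -> q_even (no change)
  Position 3: read '1', 1-count=1 -> q_odd
  Position 4: read '0', 1-count=1 -> q_odd (no change)
Final state: q_odd, total 1s = 1 (odd); the DFA requires an even count -> reject

0


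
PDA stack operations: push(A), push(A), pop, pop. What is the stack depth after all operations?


Tracing stack operations:
  push(A) -> stack = [A], depth=1
  push(A) -> stack = [A,A], depth=2
  pop -> removed A, stack = [A], depth=1
  pop -> removed A, stack = [], depth=0
Final depth = 0

0


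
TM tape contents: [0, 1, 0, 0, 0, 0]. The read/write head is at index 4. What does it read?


Tape: [0, 1, 0, 0, 0, 0]
Positions: 0 1 2 3 4 5
Values:    0 1 0 0 0 0
Head at position 4
tape[4] = 0

0


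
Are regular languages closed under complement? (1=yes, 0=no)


Regular languages are closed under:
- Union (DFA product construction)
- Intersection (DFA product construction)
- Complement (swap accept/reject states)
- Concatenation (NFA construction)
- Kleene star (NFA construction)
complement is in this list
Therefore: closed

1


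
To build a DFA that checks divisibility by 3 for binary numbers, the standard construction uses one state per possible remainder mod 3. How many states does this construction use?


Divisibility by 3 is tracked via the remainder mod 3: 0, 1, ..., 2
The construction assigns one state to each remainder
Number of remainders = 3

3


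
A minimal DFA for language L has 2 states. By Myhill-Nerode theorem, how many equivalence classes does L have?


Myhill-Nerode theorem:
Number of equivalence classes = number of states in minimal DFA
Minimal DFA states = 2
Therefore equivalence classes = 2

2


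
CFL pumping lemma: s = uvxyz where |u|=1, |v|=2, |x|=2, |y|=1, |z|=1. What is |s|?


|s| = |u| + |v| + |x| + |y| + |z|
= 1 + 2 + 2 + 1 + 1
= 3 + 2 + 2
= 5 + 2
= 7

7


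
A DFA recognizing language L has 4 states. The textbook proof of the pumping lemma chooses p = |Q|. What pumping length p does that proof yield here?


Pumping lemma for regular languages (standard proof):
Take p = |Q|, the number of DFA states.
Any string of length >= |Q| passes through |Q|+1 states while reading its first |Q| symbols,
so by pigeonhole some state repeats, giving the loop that can be pumped.
Here |Q| = 4
Therefore the proof uses p = 4

4


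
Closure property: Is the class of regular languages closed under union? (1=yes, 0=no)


Regular languages are closed under all standard operations:
- Union: Yes (product construction)
- Intersection: Yes (product construction)
- Complement: Yes (swap accept/reject)
- Concatenation: Yes (NFA construction)
Operation: union -> Closed

1


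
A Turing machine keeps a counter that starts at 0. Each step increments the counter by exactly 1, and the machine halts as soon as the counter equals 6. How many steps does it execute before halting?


Counter starts at 0. Counting sequence:
  Step 1: counter = 1
  Step 2: counter = 2
  Step 3: counter = 3
  Step 4: counter = 4
  Step 5: counter = 5
  Step 6: counter = 6
Counter reached 6 -> halt
Total steps = 6

6


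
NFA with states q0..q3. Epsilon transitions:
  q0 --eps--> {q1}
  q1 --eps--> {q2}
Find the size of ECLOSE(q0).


Starting from q0
Initialize closure = {q0}
Follow epsilon from q0 -> add q1
Follow epsilon from q1 -> add q2
Final closure: {q0, q1, q2}
Size = 3

3
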